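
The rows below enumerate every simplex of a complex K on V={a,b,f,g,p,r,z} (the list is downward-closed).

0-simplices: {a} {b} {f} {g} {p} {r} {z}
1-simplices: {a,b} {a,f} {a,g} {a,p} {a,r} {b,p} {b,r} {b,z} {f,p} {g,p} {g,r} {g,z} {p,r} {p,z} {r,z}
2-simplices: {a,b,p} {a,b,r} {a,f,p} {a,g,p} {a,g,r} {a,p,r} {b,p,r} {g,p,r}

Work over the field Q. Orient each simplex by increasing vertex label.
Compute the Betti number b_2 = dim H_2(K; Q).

n_0=7 n_1=15 n_2=8  [Q]
∂1: piv[ab,af,ag,ap,ar,bz] rk=6  ker:bp,br,fp,gp,gr,gz,pr,pz,rz
∂2: piv[abp,abr,afp,agp,agr,apr] rk=6  ker:bpr,gpr
b_2=(8−6)−0=2

b_2=2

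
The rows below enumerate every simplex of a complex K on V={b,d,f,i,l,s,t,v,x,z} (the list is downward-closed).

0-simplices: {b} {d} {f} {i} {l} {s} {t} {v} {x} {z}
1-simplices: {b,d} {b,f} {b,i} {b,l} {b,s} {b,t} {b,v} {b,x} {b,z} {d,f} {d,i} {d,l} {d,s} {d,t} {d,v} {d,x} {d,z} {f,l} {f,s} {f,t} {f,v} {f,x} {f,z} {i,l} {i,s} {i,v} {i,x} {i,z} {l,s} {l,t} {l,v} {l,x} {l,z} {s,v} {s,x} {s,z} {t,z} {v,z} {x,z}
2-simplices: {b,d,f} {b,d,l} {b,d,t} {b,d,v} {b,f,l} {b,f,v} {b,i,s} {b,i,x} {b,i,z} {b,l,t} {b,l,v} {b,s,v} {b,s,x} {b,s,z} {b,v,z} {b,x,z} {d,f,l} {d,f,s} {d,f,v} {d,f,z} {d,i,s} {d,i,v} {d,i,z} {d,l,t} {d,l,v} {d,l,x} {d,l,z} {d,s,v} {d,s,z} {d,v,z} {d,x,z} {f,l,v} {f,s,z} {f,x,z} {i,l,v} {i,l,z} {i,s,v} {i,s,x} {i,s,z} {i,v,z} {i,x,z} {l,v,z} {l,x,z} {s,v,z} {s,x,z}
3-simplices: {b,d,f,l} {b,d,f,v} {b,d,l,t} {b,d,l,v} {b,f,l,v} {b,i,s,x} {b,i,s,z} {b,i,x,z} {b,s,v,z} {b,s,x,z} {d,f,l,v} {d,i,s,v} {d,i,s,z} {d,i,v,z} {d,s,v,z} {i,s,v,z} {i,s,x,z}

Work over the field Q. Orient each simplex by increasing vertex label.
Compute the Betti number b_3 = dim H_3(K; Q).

b_3=3

n_0=10 n_1=39 n_2=45 n_3=17  [Q]
∂1: piv[bd,bf,bi,bl,bs,bt,bv,bx,bz] rk=9  ker:df,di,dl,ds,dt,dv,dx,dz,fl,fs,ft,fv,fx,fz,il,is,iv,ix,iz,ls,lt,lv,lx,lz,sv,sx,sz,tz,vz,xz
∂2: piv[bdf,bdl,bdt,bdv,bfl,bfv,bis,bix,biz,blt,blv,bsv,bsx,bsz,bvz,bxz,dfs,dfz,dis,div,diz,dlx,dlz,dsv,dxz,fxz,ilv] rk=27  ker:dfl,dfv,dlt,dlv,dsz,dvz,flv,fsz,ilz,isv,isx,isz,ivz,ixz,lvz,lxz,svz,sxz
∂3: piv[bdfl,bdfv,bdlt,bdlv,bflv,bisx,bisz,bixz,bsvz,bsxz,disv,disz,divz,dsvz] rk=14  ker:dflv,isvz,isxz
b_3=(17−14)−0=3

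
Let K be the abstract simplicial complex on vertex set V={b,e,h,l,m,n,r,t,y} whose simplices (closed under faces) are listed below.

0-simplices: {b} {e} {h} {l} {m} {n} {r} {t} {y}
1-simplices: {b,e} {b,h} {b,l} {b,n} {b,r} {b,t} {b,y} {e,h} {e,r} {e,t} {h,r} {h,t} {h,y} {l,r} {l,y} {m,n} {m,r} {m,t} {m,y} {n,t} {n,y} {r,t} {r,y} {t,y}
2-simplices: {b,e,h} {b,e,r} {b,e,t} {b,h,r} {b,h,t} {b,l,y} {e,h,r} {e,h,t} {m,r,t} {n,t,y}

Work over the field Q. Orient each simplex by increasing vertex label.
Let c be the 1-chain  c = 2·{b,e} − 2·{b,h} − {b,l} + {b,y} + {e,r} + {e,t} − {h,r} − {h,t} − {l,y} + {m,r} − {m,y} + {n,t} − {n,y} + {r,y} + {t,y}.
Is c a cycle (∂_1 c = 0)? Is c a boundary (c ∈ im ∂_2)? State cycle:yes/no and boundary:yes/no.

n_0=9 n_1=24 n_2=10  [Q]
∂1: piv[be,bh,bl,bn,br,bt,by,mn] rk=8  ker:eh,er,et,hr,ht,hy,lr,ly,mr,mt,my,nt,ny,rt,ry,ty
∂2: piv[beh,ber,bet,bhr,bht,bly,mrt,nty] rk=8  ker:ehr,eht
∂1c = 0
c vs im∂2: residual ≠ 0 ⇒ not boundary

cycle:yes boundary:no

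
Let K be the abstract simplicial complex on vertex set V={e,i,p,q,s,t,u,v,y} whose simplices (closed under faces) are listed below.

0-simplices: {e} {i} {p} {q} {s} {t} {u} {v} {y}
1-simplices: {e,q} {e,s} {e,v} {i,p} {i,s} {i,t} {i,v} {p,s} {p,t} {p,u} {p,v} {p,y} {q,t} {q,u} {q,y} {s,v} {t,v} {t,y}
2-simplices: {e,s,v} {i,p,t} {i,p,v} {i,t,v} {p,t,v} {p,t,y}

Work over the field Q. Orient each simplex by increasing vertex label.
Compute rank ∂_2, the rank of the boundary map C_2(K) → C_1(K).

rank∂_2=5

n_0=9 n_1=18 n_2=6  [Q]
∂1: piv[eq,es,ev,ip,is,it,pu,py] rk=8  ker:iv,ps,pt,pv,qt,qu,qy,sv,tv,ty
∂2: piv[esv,ipt,ipv,itv,pty] rk=5  ker:ptv
rk∂_2=5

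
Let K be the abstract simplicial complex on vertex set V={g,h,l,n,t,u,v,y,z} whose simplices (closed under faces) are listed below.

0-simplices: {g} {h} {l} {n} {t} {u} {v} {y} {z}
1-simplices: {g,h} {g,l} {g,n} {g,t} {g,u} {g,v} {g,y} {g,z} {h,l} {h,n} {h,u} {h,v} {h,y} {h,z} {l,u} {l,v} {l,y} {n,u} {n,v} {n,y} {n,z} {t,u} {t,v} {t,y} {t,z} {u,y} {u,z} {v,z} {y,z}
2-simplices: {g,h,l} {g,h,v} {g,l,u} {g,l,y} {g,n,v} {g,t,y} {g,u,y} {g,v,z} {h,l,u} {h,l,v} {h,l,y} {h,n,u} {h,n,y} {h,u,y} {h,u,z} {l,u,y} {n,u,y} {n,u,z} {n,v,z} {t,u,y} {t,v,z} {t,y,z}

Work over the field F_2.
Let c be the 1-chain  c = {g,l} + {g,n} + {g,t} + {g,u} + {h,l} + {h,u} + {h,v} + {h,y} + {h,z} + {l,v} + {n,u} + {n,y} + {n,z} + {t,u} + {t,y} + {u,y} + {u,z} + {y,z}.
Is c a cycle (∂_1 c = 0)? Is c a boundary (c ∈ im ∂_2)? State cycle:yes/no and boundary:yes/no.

n_0=9 n_1=29 n_2=22  [Z2]
∂1: piv[gh,gl,gn,gt,gu,gv,gy,gz] rk=8  ker:hl,hn,hu,hv,hy,hz,lu,lv,ly,nu,nv,ny,nz,tu,tv,ty,tz,uy,uz,vz,yz
∂2: piv[ghl,ghv,glu,gly,gnv,gty,guy,gvz,hlu,hlv,hly,hnu,hny,huz,nuz,nvz,tuy,tvz,tyz] rk=19  ker:huy,luy,nuy
∂1c = {h} + {l} + {t} + {y}

cycle:no boundary:no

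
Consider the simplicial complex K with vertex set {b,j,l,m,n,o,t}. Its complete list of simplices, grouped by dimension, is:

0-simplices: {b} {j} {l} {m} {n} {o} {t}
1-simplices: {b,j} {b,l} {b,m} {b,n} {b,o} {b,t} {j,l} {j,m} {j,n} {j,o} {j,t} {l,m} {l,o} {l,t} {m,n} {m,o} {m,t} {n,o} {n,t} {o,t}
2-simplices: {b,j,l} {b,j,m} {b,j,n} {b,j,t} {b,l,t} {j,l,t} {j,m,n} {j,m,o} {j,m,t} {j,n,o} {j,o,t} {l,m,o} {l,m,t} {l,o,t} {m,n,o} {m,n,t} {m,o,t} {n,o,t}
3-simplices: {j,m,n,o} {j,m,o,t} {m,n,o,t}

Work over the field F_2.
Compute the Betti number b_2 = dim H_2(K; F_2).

b_2=2

n_0=7 n_1=20 n_2=18 n_3=3  [Z2]
∂1: piv[bj,bl,bm,bn,bo,bt] rk=6  ker:jl,jm,jn,jo,jt,lm,lo,lt,mn,mo,mt,no,nt,ot
∂2: piv[bjl,bjm,bjn,bjt,blt,jmn,jmo,jmt,jno,jot,lmo,lmt,mnt] rk=13  ker:jlt,lot,mno,mot,not
∂3: piv[jmno,jmot,mnot] rk=3
b_2=(18−13)−3=2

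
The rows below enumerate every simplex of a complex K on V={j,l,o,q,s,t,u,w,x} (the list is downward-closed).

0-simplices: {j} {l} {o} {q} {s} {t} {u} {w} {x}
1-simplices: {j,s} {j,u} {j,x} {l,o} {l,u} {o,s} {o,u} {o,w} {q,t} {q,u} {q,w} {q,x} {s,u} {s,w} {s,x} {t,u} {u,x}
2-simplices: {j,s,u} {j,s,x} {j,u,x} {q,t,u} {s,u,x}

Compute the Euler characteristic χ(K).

χ(K)=-3

n_0=9 n_1=17 n_2=5
χ=+9−17+5=-3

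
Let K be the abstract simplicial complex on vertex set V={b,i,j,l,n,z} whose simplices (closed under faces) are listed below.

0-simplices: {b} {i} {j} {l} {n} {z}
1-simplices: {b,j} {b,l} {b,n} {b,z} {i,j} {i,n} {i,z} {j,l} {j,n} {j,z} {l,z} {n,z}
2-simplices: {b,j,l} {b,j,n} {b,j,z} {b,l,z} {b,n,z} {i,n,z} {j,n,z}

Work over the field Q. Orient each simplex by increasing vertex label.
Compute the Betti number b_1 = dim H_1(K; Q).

b_1=1

n_0=6 n_1=12 n_2=7  [Q]
∂1: piv[bj,bl,bn,bz,ij] rk=5  ker:in,iz,jl,jn,jz,lz,nz
∂2: piv[bjl,bjn,bjz,blz,bnz,inz] rk=6  ker:jnz
b_1=(12−5)−6=1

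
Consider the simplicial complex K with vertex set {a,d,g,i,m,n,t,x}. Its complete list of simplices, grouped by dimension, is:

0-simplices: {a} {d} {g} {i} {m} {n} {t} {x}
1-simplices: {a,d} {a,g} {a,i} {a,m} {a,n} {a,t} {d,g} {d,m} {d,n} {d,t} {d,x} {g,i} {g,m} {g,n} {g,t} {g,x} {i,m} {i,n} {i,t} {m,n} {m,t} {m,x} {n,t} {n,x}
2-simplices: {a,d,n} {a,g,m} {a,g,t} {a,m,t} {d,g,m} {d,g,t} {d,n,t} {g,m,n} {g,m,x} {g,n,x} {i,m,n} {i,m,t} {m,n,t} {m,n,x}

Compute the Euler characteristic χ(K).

χ(K)=-2

n_0=8 n_1=24 n_2=14
χ=+8−24+14=-2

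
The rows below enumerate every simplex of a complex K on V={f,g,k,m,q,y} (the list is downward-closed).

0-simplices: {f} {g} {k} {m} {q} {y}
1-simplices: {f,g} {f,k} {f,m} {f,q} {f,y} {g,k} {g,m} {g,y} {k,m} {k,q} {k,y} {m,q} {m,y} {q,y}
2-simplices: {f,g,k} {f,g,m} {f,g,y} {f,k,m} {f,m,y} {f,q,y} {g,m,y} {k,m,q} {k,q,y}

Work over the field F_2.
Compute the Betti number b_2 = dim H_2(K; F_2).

b_2=1

n_0=6 n_1=14 n_2=9  [Z2]
∂1: piv[fg,fk,fm,fq,fy] rk=5  ker:gk,gm,gy,km,kq,ky,mq,my,qy
∂2: piv[fgk,fgm,fgy,fkm,fmy,fqy,kmq,kqy] rk=8  ker:gmy
b_2=(9−8)−0=1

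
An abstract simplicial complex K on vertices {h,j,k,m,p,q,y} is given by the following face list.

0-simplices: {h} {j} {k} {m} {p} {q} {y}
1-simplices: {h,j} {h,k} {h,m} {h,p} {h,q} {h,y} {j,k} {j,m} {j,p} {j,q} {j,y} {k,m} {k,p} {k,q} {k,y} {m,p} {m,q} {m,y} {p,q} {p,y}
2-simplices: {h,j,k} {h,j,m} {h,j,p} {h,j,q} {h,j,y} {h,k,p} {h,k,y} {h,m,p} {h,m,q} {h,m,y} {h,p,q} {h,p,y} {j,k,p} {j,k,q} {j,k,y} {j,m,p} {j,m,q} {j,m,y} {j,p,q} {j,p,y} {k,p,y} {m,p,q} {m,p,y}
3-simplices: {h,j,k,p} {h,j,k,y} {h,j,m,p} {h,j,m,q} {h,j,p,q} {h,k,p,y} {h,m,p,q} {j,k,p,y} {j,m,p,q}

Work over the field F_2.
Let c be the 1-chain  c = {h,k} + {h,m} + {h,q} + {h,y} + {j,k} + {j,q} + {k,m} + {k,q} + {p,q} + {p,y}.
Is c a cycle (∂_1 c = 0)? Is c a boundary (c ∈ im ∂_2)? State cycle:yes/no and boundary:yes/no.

cycle:yes boundary:no

n_0=7 n_1=20 n_2=23 n_3=9  [Z2]
∂1: piv[hj,hk,hm,hp,hq,hy] rk=6  ker:jk,jm,jp,jq,jy,km,kp,kq,ky,mp,mq,my,pq,py
∂2: piv[hjk,hjm,hjp,hjq,hjy,hkp,hky,hmp,hmq,hmy,hpq,hpy,jkq] rk=13  ker:jkp,jky,jmp,jmq,jmy,jpq,jpy,kpy,mpq,mpy
∂3: piv[hjkp,hjky,hjmp,hjmq,hjpq,hkpy,hmpq,jkpy] rk=8  ker:jmpq
∂1c = 0
c vs im∂2: residual ≠ 0 ⇒ not boundary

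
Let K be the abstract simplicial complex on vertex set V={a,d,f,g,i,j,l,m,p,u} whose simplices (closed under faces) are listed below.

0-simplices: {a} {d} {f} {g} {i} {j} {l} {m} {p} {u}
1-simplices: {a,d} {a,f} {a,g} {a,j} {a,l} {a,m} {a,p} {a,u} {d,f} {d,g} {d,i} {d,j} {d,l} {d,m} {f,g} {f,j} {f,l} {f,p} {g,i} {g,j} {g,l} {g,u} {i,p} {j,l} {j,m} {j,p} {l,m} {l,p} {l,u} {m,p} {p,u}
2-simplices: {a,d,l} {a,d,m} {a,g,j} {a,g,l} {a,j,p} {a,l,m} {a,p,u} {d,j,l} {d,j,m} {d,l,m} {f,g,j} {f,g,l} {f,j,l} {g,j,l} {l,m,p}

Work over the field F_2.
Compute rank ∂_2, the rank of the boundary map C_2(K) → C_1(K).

rank∂_2=13

n_0=10 n_1=31 n_2=15  [Z2]
∂1: piv[ad,af,ag,aj,al,am,ap,au,di] rk=9  ker:df,dg,dj,dl,dm,fg,fj,fl,fp,gi,gj,gl,gu,ip,jl,jm,jp,lm,lp,lu,mp,pu
∂2: piv[adl,adm,agj,agl,ajp,alm,apu,djl,djm,fgj,fgl,fjl,lmp] rk=13  ker:dlm,gjl
rk∂_2=13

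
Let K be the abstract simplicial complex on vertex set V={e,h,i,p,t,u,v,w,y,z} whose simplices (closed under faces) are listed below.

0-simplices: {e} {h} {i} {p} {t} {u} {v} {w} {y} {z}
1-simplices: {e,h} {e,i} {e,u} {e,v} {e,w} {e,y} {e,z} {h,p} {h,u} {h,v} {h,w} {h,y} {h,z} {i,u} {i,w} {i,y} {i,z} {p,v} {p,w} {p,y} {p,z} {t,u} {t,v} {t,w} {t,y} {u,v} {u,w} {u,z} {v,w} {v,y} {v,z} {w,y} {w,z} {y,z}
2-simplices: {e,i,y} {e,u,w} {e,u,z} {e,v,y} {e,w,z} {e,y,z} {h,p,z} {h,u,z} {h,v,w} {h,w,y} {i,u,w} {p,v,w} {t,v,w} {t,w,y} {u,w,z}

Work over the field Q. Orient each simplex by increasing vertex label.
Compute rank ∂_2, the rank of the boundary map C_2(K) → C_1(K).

rank∂_2=14

n_0=10 n_1=34 n_2=15  [Q]
∂1: piv[eh,ei,eu,ev,ew,ey,ez,hp,tu] rk=9  ker:hu,hv,hw,hy,hz,iu,iw,iy,iz,pv,pw,py,pz,tv,tw,ty,uv,uw,uz,vw,vy,vz,wy,wz,yz
∂2: piv[eiy,euw,euz,evy,ewz,eyz,hpz,huz,hvw,hwy,iuw,pvw,tvw,twy] rk=14  ker:uwz
rk∂_2=14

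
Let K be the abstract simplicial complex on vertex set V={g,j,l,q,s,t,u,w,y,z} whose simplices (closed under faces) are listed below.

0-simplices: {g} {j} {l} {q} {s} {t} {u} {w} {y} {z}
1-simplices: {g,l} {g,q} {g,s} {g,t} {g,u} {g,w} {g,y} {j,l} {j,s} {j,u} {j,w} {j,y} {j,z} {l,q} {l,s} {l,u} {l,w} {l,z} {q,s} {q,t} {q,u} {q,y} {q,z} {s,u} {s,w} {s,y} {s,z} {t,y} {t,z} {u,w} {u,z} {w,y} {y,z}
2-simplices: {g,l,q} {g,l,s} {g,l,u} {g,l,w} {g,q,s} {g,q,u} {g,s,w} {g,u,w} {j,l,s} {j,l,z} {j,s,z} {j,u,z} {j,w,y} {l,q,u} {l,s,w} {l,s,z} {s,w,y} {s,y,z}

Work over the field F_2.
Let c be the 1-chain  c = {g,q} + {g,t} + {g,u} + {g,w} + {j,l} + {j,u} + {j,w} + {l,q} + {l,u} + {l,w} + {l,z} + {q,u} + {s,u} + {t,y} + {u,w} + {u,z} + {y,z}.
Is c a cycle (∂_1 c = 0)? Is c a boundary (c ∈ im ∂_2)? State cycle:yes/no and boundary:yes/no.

n_0=10 n_1=33 n_2=18  [Z2]
∂1: piv[gl,gq,gs,gt,gu,gw,gy,jl,jz] rk=9  ker:js,ju,jw,jy,lq,ls,lu,lw,lz,qs,qt,qu,qy,qz,su,sw,sy,sz,ty,tz,uw,uz,wy,yz
∂2: piv[glq,gls,glu,glw,gqs,gqu,gsw,guw,jls,jlz,jsz,juz,jwy,swy,syz] rk=15  ker:lqu,lsw,lsz
∂1c = {j} + {l} + {q} + {s} + {u} + {z}

cycle:no boundary:no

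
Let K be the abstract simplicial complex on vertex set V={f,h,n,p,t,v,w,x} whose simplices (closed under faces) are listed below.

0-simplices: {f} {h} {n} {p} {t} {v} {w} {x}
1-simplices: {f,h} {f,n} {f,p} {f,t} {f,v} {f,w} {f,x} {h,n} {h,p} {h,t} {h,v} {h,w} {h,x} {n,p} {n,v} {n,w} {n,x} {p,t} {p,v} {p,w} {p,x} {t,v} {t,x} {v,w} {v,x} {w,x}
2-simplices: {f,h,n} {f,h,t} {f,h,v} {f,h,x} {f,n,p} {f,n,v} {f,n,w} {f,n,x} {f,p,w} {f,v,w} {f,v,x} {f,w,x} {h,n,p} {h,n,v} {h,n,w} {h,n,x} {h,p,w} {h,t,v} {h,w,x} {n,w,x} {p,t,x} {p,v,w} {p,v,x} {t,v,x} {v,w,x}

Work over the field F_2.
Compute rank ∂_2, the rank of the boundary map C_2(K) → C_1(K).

rank∂_2=19

n_0=8 n_1=26 n_2=25  [Z2]
∂1: piv[fh,fn,fp,ft,fv,fw,fx] rk=7  ker:hn,hp,ht,hv,hw,hx,np,nv,nw,nx,pt,pv,pw,px,tv,tx,vw,vx,wx
∂2: piv[fhn,fht,fhv,fhx,fnp,fnv,fnw,fnx,fpw,fvw,fvx,fwx,hnp,hnw,htv,ptx,pvw,pvx,tvx] rk=19  ker:hnv,hnx,hpw,hwx,nwx,vwx
rk∂_2=19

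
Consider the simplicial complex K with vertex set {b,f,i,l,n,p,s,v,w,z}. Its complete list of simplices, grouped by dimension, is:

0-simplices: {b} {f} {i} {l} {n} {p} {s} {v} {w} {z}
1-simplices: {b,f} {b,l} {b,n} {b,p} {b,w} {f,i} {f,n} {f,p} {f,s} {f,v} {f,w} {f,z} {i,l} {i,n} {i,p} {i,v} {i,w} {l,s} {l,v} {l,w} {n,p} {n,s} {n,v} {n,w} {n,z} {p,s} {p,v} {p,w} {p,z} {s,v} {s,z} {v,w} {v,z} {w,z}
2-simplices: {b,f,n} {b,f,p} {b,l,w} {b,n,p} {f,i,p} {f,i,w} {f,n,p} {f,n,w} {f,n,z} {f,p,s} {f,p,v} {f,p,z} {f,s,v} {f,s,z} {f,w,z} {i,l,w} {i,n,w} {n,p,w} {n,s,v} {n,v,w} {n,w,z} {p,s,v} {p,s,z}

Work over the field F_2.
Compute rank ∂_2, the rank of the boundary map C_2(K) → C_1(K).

n_0=10 n_1=34 n_2=23  [Z2]
∂1: piv[bf,bl,bn,bp,bw,fi,fs,fv,fz] rk=9  ker:fn,fp,fw,il,in,ip,iv,iw,ls,lv,lw,np,ns,nv,nw,nz,ps,pv,pw,pz,sv,sz,vw,vz,wz
∂2: piv[bfn,bfp,blw,bnp,fip,fiw,fnw,fnz,fps,fpv,fpz,fsv,fsz,fwz,ilw,inw,npw,nsv,nvw] rk=19  ker:fnp,nwz,psv,psz
rk∂_2=19

rank∂_2=19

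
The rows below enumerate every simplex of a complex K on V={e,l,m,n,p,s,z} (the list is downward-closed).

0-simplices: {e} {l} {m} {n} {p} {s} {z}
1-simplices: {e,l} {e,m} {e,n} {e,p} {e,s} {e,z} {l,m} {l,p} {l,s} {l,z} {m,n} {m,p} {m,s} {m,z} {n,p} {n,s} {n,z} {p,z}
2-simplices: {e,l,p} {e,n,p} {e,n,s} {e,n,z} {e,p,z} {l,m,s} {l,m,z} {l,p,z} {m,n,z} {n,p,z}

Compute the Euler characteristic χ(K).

χ(K)=-1

n_0=7 n_1=18 n_2=10
χ=+7−18+10=-1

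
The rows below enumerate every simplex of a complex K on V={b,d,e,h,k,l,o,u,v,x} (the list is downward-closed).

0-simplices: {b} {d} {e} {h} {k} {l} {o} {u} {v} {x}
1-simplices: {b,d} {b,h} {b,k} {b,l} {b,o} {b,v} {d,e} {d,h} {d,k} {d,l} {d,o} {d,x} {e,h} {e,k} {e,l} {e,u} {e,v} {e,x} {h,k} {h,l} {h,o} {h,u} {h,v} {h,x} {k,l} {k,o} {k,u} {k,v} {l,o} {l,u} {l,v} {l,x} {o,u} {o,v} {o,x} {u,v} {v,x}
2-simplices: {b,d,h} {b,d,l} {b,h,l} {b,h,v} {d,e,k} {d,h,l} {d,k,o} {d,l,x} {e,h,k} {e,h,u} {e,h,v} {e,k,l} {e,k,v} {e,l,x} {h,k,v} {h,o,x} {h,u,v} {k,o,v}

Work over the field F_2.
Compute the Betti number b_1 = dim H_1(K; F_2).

n_0=10 n_1=37 n_2=18  [Z2]
∂1: piv[bd,bh,bk,bl,bo,bv,de,dx,eu] rk=9  ker:dh,dk,dl,do,eh,ek,el,ev,ex,hk,hl,ho,hu,hv,hx,kl,ko,ku,kv,lo,lu,lv,lx,ou,ov,ox,uv,vx
∂2: piv[bdh,bdl,bhl,bhv,dek,dko,dlx,ehk,ehu,ehv,ekl,ekv,elx,hox,huv,kov] rk=16  ker:dhl,hkv
b_1=(37−9)−16=12

b_1=12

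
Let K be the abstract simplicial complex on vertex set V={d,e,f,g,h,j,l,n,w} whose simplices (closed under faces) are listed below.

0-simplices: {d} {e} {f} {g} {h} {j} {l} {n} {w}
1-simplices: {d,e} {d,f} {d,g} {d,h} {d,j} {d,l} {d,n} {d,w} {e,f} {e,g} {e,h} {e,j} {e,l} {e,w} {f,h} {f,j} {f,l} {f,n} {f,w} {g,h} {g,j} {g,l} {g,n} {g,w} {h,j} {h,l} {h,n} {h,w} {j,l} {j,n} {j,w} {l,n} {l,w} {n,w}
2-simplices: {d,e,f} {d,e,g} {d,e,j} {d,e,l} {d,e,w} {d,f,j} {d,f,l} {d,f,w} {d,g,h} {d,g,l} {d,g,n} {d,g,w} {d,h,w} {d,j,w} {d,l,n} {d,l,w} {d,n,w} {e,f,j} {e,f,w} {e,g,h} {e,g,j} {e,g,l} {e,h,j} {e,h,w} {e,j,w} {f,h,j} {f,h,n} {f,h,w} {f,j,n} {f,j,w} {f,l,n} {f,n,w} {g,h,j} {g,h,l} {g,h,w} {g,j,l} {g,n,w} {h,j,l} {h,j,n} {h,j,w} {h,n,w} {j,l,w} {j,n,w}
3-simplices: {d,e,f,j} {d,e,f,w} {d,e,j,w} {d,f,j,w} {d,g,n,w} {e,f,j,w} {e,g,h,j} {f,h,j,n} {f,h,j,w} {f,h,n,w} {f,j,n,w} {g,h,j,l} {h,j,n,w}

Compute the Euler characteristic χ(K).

n_0=9 n_1=34 n_2=43 n_3=13
χ=+9−34+43−13=5

χ(K)=5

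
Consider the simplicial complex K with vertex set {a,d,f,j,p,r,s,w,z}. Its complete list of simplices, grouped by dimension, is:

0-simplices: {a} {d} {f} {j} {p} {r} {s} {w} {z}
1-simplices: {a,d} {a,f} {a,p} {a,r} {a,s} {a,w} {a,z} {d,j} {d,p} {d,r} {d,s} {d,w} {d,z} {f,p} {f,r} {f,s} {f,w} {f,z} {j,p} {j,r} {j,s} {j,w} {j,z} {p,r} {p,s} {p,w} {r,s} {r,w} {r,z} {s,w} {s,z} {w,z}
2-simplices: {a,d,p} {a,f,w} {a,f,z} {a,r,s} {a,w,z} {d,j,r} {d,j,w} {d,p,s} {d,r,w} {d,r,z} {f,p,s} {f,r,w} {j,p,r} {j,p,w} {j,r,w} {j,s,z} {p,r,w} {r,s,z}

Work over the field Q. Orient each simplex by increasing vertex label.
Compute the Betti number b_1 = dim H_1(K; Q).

n_0=9 n_1=32 n_2=18  [Q]
∂1: piv[ad,af,ap,ar,as,aw,az,dj] rk=8  ker:dp,dr,ds,dw,dz,fp,fr,fs,fw,fz,jp,jr,js,jw,jz,pr,ps,pw,rs,rw,rz,sw,sz,wz
∂2: piv[adp,afw,afz,ars,awz,djr,djw,dps,drw,drz,fps,frw,jpr,jpw,jsz,rsz] rk=16  ker:jrw,prw
b_1=(32−8)−16=8

b_1=8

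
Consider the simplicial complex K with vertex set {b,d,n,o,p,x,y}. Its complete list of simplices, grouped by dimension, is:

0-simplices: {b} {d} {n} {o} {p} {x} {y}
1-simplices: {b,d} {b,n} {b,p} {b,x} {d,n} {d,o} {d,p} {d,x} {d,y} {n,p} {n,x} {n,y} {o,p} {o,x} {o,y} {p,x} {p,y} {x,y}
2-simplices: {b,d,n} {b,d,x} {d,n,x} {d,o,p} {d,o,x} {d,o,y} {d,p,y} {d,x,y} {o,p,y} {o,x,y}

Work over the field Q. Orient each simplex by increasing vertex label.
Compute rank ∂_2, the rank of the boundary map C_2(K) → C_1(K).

rank∂_2=8

n_0=7 n_1=18 n_2=10  [Q]
∂1: piv[bd,bn,bp,bx,do,dy] rk=6  ker:dn,dp,dx,np,nx,ny,op,ox,oy,px,py,xy
∂2: piv[bdn,bdx,dnx,dop,dox,doy,dpy,dxy] rk=8  ker:opy,oxy
rk∂_2=8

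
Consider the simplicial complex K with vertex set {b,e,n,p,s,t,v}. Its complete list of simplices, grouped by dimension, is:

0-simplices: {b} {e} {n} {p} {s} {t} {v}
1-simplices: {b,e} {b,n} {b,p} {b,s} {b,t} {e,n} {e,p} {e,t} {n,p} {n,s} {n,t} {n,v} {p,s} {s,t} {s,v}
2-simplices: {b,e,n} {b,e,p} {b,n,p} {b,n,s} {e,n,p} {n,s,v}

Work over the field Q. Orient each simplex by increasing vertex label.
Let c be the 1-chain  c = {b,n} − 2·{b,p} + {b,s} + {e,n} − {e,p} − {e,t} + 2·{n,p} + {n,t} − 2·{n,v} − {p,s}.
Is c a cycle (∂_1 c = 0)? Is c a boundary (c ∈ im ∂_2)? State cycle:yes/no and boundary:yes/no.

n_0=7 n_1=15 n_2=6  [Q]
∂1: piv[be,bn,bp,bs,bt,nv] rk=6  ker:en,ep,et,np,ns,nt,ps,st,sv
∂2: piv[ben,bep,bnp,bns,nsv] rk=5  ker:enp
∂1c = {e} + {n} − 2·{v}

cycle:no boundary:no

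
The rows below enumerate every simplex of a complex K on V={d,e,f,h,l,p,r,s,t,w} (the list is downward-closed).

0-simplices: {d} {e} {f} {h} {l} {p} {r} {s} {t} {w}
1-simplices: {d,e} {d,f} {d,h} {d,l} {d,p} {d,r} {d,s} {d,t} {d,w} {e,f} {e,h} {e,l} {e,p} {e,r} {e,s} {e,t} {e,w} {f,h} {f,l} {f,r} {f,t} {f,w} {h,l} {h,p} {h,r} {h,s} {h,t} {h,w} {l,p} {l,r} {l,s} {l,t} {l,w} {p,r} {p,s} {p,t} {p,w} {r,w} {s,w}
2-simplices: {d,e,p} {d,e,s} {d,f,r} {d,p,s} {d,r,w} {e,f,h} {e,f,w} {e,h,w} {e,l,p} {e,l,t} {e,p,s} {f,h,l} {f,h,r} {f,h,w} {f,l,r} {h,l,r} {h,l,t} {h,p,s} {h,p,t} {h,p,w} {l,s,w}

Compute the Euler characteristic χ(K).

χ(K)=-8

n_0=10 n_1=39 n_2=21
χ=+10−39+21=-8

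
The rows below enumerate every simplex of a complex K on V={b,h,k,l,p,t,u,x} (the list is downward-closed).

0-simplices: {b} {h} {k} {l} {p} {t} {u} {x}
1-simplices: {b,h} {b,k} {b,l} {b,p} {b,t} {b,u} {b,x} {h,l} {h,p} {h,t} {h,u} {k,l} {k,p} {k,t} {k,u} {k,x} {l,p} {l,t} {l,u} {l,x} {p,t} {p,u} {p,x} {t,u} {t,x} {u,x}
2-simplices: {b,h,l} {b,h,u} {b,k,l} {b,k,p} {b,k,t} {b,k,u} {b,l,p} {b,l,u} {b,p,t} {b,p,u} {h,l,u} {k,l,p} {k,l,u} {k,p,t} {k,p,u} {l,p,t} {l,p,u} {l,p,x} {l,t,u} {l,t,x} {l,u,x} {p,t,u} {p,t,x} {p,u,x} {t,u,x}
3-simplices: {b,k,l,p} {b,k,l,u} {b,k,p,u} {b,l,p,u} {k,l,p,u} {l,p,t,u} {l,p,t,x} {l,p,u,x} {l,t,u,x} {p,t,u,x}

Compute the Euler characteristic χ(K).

χ(K)=-3

n_0=8 n_1=26 n_2=25 n_3=10
χ=+8−26+25−10=-3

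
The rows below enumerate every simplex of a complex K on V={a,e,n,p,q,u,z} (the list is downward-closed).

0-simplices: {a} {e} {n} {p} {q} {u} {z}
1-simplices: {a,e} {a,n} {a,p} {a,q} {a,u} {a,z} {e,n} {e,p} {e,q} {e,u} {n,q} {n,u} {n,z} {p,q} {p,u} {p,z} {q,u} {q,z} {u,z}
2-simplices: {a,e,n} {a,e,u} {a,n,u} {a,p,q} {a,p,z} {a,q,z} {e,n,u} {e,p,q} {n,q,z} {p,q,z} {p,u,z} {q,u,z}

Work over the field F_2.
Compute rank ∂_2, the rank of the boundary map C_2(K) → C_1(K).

rank∂_2=10

n_0=7 n_1=19 n_2=12  [Z2]
∂1: piv[ae,an,ap,aq,au,az] rk=6  ker:en,ep,eq,eu,nq,nu,nz,pq,pu,pz,qu,qz,uz
∂2: piv[aen,aeu,anu,apq,apz,aqz,epq,nqz,puz,quz] rk=10  ker:enu,pqz
rk∂_2=10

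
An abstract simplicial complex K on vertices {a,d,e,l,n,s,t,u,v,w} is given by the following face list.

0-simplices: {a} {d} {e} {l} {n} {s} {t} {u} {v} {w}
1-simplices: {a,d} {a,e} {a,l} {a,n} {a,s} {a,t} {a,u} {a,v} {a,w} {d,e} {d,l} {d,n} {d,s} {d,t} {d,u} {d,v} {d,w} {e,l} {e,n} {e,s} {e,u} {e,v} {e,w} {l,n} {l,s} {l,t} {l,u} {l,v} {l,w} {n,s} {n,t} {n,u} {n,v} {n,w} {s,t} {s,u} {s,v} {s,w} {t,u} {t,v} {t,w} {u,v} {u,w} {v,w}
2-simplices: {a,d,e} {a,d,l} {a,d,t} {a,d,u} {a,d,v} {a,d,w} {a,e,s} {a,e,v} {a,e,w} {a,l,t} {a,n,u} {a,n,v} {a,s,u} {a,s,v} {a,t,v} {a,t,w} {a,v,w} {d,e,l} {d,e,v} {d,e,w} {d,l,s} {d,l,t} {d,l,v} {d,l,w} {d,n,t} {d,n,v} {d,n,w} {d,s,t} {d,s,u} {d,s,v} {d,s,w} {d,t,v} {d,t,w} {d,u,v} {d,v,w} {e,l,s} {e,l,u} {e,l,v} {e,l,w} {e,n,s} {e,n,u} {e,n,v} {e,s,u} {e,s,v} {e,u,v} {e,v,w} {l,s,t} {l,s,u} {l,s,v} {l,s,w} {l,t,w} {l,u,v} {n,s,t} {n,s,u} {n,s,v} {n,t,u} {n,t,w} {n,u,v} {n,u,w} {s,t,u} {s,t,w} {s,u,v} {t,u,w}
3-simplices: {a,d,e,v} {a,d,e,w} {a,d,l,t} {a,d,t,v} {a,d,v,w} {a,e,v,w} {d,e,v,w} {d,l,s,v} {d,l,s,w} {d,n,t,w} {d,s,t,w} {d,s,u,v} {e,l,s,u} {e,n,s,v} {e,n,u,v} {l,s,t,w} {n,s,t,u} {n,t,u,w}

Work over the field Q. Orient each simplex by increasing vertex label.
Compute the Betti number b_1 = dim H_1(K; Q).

b_1=1

n_0=10 n_1=44 n_2=63 n_3=18  [Q]
∂1: piv[ad,ae,al,an,as,at,au,av,aw] rk=9  ker:de,dl,dn,ds,dt,du,dv,dw,el,en,es,eu,ev,ew,ln,ls,lt,lu,lv,lw,ns,nt,nu,nv,nw,st,su,sv,sw,tu,tv,tw,uv,uw,vw
∂2: piv[ade,adl,adt,adu,adv,adw,aes,aev,aew,alt,anu,anv,asu,asv,atv,atw,avw,del,dls,dlv,dlw,dnt,dnv,dnw,dst,dsu,dsw,duv,elu,ens,enu,env,ntu,nuw] rk=34  ker:dev,dew,dlt,dsv,dtv,dtw,dvw,els,elv,elw,esu,esv,euv,evw,lst,lsu,lsv,lsw,ltw,luv,nst,nsu,nsv,ntw,nuv,stu,stw,suv,tuw
∂3: piv[adev,adew,adlt,adtv,advw,aevw,dlsv,dlsw,dntw,dstw,dsuv,elsu,ensv,enuv,lstw,nstu,ntuw] rk=17  ker:devw
b_1=(44−9)−34=1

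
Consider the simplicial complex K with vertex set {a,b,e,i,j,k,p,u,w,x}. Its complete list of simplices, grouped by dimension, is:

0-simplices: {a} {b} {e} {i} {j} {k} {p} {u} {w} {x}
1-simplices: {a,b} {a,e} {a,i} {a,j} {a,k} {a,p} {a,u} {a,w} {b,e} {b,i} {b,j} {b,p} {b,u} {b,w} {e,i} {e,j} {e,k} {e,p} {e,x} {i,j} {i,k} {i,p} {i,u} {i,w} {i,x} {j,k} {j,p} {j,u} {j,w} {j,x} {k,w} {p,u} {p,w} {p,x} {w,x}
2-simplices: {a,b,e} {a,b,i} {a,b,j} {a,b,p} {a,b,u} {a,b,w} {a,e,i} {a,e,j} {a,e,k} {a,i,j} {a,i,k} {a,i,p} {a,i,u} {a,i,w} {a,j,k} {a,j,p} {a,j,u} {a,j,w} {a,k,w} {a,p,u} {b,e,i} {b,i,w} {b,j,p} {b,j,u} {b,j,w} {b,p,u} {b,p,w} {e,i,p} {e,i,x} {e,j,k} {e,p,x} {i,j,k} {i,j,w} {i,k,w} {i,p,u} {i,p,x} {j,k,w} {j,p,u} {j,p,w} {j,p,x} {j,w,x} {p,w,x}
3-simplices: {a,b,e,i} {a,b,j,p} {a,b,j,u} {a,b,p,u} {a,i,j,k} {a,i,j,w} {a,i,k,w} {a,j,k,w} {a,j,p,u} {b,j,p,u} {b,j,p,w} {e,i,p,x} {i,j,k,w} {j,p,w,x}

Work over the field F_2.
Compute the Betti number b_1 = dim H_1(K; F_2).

n_0=10 n_1=35 n_2=42 n_3=14  [Z2]
∂1: piv[ab,ae,ai,aj,ak,ap,au,aw,ex] rk=9  ker:be,bi,bj,bp,bu,bw,ei,ej,ek,ep,ij,ik,ip,iu,iw,ix,jk,jp,ju,jw,jx,kw,pu,pw,px,wx
∂2: piv[abe,abi,abj,abp,abu,abw,aei,aej,aek,aij,aik,aip,aiu,aiw,ajk,ajp,aju,ajw,akw,apu,bpw,eip,eix,epx,jpx,jwx] rk=26  ker:bei,biw,bjp,bju,bjw,bpu,ejk,ijk,ijw,ikw,ipu,ipx,jkw,jpu,jpw,pwx
∂3: piv[abei,abjp,abju,abpu,aijk,aijw,aikw,ajkw,ajpu,bjpw,eipx,jpwx] rk=12  ker:bjpu,ijkw
b_1=(35−9)−26=0

b_1=0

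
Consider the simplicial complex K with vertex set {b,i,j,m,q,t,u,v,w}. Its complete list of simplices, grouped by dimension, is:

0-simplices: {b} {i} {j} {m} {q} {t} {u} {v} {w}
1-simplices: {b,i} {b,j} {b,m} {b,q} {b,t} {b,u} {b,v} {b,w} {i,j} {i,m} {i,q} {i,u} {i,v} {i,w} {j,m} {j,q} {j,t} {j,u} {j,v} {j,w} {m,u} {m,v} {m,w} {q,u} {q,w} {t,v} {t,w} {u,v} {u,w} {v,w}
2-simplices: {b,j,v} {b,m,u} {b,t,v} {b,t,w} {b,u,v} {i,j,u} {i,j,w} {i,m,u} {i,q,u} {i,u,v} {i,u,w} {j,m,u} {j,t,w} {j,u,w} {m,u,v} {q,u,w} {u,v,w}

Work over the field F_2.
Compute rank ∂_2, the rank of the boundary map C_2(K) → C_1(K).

rank∂_2=16

n_0=9 n_1=30 n_2=17  [Z2]
∂1: piv[bi,bj,bm,bq,bt,bu,bv,bw] rk=8  ker:ij,im,iq,iu,iv,iw,jm,jq,jt,ju,jv,jw,mu,mv,mw,qu,qw,tv,tw,uv,uw,vw
∂2: piv[bjv,bmu,btv,btw,buv,iju,ijw,imu,iqu,iuv,iuw,jmu,jtw,muv,quw,uvw] rk=16  ker:juw
rk∂_2=16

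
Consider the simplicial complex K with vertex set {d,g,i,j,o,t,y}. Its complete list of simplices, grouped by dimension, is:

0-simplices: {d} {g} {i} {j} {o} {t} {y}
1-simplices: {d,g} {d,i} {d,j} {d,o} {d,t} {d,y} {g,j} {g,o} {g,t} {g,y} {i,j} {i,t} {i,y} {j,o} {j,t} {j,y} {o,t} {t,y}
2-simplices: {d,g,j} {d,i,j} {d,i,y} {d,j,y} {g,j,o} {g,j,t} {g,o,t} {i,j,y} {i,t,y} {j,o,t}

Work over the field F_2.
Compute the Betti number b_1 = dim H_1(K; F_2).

n_0=7 n_1=18 n_2=10  [Z2]
∂1: piv[dg,di,dj,do,dt,dy] rk=6  ker:gj,go,gt,gy,ij,it,iy,jo,jt,jy,ot,ty
∂2: piv[dgj,dij,diy,djy,gjo,gjt,got,ity] rk=8  ker:ijy,jot
b_1=(18−6)−8=4

b_1=4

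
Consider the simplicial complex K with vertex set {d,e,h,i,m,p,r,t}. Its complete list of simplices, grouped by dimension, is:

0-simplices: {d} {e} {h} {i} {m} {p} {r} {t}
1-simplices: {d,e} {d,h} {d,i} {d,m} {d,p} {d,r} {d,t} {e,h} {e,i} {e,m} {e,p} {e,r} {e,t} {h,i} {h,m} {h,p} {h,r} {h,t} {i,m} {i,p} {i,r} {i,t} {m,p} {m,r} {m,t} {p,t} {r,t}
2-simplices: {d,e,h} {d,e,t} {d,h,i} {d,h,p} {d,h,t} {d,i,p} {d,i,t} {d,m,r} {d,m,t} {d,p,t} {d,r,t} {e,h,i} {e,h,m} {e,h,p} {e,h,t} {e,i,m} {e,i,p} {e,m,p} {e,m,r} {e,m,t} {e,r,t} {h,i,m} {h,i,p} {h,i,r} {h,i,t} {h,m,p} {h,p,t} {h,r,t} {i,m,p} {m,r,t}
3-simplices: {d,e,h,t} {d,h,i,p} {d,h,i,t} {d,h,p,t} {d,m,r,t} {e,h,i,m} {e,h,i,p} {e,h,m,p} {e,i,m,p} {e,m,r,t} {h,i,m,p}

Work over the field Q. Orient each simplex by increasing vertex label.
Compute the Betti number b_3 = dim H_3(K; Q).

b_3=1

n_0=8 n_1=27 n_2=30 n_3=11  [Q]
∂1: piv[de,dh,di,dm,dp,dr,dt] rk=7  ker:eh,ei,em,ep,er,et,hi,hm,hp,hr,ht,im,ip,ir,it,mp,mr,mt,pt,rt
∂2: piv[deh,det,dhi,dhp,dht,dip,dit,dmr,dmt,dpt,drt,ehi,ehm,ehp,eim,emp,emr,emt,hir,hrt] rk=20  ker:eht,eip,ert,him,hip,hit,hmp,hpt,imp,mrt
∂3: piv[deht,dhip,dhit,dhpt,dmrt,ehim,ehip,ehmp,eimp,emrt] rk=10  ker:himp
b_3=(11−10)−0=1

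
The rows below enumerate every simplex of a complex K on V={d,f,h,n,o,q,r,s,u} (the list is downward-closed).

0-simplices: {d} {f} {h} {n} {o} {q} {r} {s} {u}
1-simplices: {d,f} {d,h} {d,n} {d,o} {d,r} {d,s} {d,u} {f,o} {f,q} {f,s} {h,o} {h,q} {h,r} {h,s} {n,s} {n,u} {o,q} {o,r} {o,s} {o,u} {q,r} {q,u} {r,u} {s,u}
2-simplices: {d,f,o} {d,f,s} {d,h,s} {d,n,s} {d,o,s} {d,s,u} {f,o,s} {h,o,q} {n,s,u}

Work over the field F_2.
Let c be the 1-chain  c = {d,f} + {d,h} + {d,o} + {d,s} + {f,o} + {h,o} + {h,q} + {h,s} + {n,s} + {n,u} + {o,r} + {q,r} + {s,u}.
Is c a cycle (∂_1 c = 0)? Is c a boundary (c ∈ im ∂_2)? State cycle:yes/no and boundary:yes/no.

n_0=9 n_1=24 n_2=9  [Z2]
∂1: piv[df,dh,dn,do,dr,ds,du,fq] rk=8  ker:fo,fs,ho,hq,hr,hs,ns,nu,oq,or,os,ou,qr,qu,ru,su
∂2: piv[dfo,dfs,dhs,dns,dos,dsu,hoq,nsu] rk=8  ker:fos
∂1c = 0
c vs im∂2: residual ≠ 0 ⇒ not boundary

cycle:yes boundary:no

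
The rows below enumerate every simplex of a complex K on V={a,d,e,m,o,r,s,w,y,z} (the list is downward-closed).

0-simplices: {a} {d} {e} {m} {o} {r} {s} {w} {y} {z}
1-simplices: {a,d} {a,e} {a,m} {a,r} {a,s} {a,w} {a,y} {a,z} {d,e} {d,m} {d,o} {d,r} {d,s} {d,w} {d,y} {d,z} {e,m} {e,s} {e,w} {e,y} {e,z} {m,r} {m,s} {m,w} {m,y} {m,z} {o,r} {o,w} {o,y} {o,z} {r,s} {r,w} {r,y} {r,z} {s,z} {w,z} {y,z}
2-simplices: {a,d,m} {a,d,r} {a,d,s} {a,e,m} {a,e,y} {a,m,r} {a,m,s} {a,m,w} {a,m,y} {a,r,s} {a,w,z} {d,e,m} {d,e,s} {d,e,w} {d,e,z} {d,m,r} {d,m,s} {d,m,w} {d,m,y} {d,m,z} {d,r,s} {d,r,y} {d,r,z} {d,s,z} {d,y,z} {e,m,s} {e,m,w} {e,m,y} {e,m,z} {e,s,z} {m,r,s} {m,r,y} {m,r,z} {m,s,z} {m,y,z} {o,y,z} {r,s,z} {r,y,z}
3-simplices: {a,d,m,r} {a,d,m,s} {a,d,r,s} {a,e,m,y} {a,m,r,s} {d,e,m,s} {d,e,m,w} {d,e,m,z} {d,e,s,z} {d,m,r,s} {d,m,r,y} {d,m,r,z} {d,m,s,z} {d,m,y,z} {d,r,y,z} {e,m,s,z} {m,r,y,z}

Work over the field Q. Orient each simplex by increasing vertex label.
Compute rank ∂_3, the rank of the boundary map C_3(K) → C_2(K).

rank∂_3=14

n_0=10 n_1=37 n_2=38 n_3=17  [Q]
∂1: piv[ad,ae,am,ar,as,aw,ay,az,do] rk=9  ker:de,dm,dr,ds,dw,dy,dz,em,es,ew,ey,ez,mr,ms,mw,my,mz,or,ow,oy,oz,rs,rw,ry,rz,sz,wz,yz
∂2: piv[adm,adr,ads,aem,aey,amr,ams,amw,amy,ars,awz,dem,des,dew,dez,dmw,dmy,dmz,dry,drz,dsz,dyz,oyz] rk=23  ker:dmr,dms,drs,ems,emw,emy,emz,esz,mrs,mry,mrz,msz,myz,rsz,ryz
∂3: piv[admr,adms,adrs,aemy,amrs,dems,demw,demz,desz,dmry,dmrz,dmsz,dmyz,dryz] rk=14  ker:dmrs,emsz,mryz
rk∂_3=14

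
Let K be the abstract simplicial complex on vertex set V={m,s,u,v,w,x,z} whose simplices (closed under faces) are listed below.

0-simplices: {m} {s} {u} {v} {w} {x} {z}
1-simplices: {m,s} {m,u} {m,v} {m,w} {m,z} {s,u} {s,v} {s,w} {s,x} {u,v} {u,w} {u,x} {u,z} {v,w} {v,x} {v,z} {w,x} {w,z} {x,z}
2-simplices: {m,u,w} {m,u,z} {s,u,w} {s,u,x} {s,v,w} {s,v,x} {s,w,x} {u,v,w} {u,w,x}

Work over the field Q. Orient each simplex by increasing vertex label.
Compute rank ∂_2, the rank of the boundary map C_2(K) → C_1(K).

rank∂_2=8

n_0=7 n_1=19 n_2=9  [Q]
∂1: piv[ms,mu,mv,mw,mz,sx] rk=6  ker:su,sv,sw,uv,uw,ux,uz,vw,vx,vz,wx,wz,xz
∂2: piv[muw,muz,suw,sux,svw,svx,swx,uvw] rk=8  ker:uwx
rk∂_2=8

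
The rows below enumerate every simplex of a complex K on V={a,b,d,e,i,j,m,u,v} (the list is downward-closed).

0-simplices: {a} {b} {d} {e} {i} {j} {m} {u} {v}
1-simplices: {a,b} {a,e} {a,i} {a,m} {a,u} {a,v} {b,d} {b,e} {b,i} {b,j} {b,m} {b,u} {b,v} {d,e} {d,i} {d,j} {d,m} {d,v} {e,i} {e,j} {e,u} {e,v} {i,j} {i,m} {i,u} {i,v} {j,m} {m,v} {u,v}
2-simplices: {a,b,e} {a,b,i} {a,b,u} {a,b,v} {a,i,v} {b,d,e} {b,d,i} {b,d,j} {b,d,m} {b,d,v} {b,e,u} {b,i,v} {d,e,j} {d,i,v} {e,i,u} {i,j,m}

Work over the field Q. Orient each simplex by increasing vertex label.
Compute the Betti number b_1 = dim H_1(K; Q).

b_1=7

n_0=9 n_1=29 n_2=16  [Q]
∂1: piv[ab,ae,ai,am,au,av,bd,bj] rk=8  ker:be,bi,bm,bu,bv,de,di,dj,dm,dv,ei,ej,eu,ev,ij,im,iu,iv,jm,mv,uv
∂2: piv[abe,abi,abu,abv,aiv,bde,bdi,bdj,bdm,bdv,beu,dej,eiu,ijm] rk=14  ker:biv,div
b_1=(29−8)−14=7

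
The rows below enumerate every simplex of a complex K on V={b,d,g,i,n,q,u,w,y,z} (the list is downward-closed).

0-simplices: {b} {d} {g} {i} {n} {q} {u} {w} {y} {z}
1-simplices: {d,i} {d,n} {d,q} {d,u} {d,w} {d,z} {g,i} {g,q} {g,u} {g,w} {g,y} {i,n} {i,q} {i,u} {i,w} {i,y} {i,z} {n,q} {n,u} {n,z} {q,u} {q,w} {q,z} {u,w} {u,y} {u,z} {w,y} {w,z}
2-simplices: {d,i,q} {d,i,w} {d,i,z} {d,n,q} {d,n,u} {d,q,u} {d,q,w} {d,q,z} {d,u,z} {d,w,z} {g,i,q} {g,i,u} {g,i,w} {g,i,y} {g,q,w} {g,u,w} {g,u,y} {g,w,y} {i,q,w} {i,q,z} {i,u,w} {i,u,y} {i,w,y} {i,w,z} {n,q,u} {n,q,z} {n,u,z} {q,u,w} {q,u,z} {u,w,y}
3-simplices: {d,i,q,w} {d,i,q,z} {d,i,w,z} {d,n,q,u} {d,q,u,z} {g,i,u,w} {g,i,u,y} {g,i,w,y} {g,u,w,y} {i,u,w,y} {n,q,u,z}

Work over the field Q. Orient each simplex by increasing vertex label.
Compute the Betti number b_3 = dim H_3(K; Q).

b_3=1

n_0=10 n_1=28 n_2=30 n_3=11  [Q]
∂1: piv[di,dn,dq,du,dw,dz,gi,gy] rk=8  ker:gq,gu,gw,in,iq,iu,iw,iy,iz,nq,nu,nz,qu,qw,qz,uw,uy,uz,wy,wz
∂2: piv[diq,diw,diz,dnq,dnu,dqu,dqw,dqz,duz,dwz,giq,giu,giw,giy,guw,guy,gwy,nqz,quw] rk=19  ker:gqw,iqw,iqz,iuw,iuy,iwy,iwz,nqu,nuz,quz,uwy
∂3: piv[diqw,diqz,diwz,dnqu,dquz,giuw,giuy,giwy,guwy,nquz] rk=10  ker:iuwy
b_3=(11−10)−0=1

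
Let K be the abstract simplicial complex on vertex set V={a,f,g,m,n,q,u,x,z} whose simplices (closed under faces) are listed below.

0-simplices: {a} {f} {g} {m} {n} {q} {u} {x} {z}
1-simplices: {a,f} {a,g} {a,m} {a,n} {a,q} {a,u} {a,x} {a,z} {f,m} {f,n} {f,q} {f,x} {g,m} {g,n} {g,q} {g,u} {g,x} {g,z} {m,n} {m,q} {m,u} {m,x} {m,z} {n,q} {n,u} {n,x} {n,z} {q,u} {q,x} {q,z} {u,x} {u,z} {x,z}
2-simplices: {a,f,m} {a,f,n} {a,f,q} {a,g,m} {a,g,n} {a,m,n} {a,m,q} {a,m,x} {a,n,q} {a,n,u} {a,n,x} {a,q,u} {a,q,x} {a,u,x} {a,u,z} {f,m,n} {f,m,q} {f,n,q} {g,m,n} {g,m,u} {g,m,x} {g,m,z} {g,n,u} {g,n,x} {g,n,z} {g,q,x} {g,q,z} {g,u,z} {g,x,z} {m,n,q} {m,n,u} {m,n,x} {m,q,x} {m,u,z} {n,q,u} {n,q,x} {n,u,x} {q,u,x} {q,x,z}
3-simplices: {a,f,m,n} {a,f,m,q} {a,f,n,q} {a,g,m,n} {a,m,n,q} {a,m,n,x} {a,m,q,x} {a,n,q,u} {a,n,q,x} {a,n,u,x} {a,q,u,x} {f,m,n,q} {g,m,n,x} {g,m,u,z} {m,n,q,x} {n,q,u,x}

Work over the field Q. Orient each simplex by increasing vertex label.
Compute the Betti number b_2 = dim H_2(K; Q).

n_0=9 n_1=33 n_2=39 n_3=16  [Q]
∂1: piv[af,ag,am,an,aq,au,ax,az] rk=8  ker:fm,fn,fq,fx,gm,gn,gq,gu,gx,gz,mn,mq,mu,mx,mz,nq,nu,nx,nz,qu,qx,qz,ux,uz,xz
∂2: piv[afm,afn,afq,agm,agn,amn,amq,amx,anq,anu,anx,aqu,aqx,aux,auz,gmu,gmx,gmz,gnu,gnz,gqx,gqz,guz,gxz] rk=24  ker:fmn,fmq,fnq,gmn,gnx,mnq,mnu,mnx,mqx,muz,nqu,nqx,nux,qux,qxz
∂3: piv[afmn,afmq,afnq,agmn,amnq,amnx,amqx,anqu,anqx,anux,aqux,gmnx,gmuz] rk=13  ker:fmnq,mnqx,nqux
b_2=(39−24)−13=2

b_2=2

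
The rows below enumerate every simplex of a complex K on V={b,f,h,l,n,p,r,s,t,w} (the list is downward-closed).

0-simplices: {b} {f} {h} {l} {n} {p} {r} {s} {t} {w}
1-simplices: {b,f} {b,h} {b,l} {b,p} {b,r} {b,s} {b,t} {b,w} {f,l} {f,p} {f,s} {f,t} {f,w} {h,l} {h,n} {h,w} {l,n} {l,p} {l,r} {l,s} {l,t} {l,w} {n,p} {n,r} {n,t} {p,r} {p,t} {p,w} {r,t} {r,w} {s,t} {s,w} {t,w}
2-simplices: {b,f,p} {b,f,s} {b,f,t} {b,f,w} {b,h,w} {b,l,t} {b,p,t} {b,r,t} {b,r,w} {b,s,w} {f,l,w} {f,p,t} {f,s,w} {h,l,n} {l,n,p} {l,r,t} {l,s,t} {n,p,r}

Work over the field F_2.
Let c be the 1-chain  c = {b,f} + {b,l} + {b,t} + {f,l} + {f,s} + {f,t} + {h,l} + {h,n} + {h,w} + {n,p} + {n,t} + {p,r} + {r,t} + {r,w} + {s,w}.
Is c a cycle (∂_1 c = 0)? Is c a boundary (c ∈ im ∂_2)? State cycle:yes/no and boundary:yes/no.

n_0=10 n_1=33 n_2=18  [Z2]
∂1: piv[bf,bh,bl,bp,br,bs,bt,bw,hn] rk=9  ker:fl,fp,fs,ft,fw,hl,hw,ln,lp,lr,ls,lt,lw,np,nr,nt,pr,pt,pw,rt,rw,st,sw,tw
∂2: piv[bfp,bfs,bft,bfw,bhw,blt,bpt,brt,brw,bsw,flw,hln,lnp,lrt,lst,npr] rk=16  ker:fpt,fsw
∂1c = {b} + {h} + {l} + {n} + {r} + {w}

cycle:no boundary:no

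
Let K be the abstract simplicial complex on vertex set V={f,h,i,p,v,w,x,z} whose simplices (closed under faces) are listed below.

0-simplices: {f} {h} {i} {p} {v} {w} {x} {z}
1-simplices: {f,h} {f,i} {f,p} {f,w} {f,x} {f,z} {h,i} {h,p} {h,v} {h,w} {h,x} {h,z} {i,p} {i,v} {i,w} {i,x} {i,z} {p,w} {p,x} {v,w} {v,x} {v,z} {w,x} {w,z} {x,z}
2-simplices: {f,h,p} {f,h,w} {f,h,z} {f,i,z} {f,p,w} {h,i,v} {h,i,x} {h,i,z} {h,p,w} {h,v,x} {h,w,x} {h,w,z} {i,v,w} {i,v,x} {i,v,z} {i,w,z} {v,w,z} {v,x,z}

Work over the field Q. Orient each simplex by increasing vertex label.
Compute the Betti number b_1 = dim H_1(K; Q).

b_1=3

n_0=8 n_1=25 n_2=18  [Q]
∂1: piv[fh,fi,fp,fw,fx,fz,hv] rk=7  ker:hi,hp,hw,hx,hz,ip,iv,iw,ix,iz,pw,px,vw,vx,vz,wx,wz,xz
∂2: piv[fhp,fhw,fhz,fiz,fpw,hiv,hix,hiz,hvx,hwx,hwz,ivw,ivz,iwz,vxz] rk=15  ker:hpw,ivx,vwz
b_1=(25−7)−15=3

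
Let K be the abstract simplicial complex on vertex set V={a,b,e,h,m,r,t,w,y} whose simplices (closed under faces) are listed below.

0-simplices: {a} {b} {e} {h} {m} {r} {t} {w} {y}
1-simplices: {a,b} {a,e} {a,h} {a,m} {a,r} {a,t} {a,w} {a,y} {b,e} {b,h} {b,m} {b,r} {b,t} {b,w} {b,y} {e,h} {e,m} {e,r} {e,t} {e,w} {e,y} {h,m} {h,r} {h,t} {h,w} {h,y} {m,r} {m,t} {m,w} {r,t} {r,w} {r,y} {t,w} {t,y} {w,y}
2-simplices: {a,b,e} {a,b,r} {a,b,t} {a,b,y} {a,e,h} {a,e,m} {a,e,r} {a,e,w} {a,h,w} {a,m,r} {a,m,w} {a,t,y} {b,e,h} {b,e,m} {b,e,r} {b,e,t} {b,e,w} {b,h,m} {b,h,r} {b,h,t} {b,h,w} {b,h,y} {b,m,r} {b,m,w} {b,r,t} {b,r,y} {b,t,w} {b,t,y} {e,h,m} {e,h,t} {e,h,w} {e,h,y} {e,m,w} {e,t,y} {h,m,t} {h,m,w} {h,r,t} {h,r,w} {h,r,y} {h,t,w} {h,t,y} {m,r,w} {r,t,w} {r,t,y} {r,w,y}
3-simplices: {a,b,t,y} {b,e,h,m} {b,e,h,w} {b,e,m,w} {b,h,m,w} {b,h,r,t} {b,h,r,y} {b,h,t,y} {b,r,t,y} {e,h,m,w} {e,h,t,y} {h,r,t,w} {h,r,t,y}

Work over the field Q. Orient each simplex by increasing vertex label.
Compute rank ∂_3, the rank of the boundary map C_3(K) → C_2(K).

rank∂_3=11

n_0=9 n_1=35 n_2=45 n_3=13  [Q]
∂1: piv[ab,ae,ah,am,ar,at,aw,ay] rk=8  ker:be,bh,bm,br,bt,bw,by,eh,em,er,et,ew,ey,hm,hr,ht,hw,hy,mr,mt,mw,rt,rw,ry,tw,ty,wy
∂2: piv[abe,abr,abt,aby,aeh,aem,aer,aew,ahw,amr,amw,aty,beh,bem,bet,bew,bhm,bhr,bht,bhy,brt,bry,btw,ehy,hmt,hrw,rwy] rk=27  ker:ber,bhw,bmr,bmw,bty,ehm,eht,ehw,emw,ety,hmw,hrt,hry,htw,hty,mrw,rtw,rty
∂3: piv[abty,behm,behw,bemw,bhmw,bhrt,bhry,bhty,brty,ehty,hrtw] rk=11  ker:ehmw,hrty
rk∂_3=11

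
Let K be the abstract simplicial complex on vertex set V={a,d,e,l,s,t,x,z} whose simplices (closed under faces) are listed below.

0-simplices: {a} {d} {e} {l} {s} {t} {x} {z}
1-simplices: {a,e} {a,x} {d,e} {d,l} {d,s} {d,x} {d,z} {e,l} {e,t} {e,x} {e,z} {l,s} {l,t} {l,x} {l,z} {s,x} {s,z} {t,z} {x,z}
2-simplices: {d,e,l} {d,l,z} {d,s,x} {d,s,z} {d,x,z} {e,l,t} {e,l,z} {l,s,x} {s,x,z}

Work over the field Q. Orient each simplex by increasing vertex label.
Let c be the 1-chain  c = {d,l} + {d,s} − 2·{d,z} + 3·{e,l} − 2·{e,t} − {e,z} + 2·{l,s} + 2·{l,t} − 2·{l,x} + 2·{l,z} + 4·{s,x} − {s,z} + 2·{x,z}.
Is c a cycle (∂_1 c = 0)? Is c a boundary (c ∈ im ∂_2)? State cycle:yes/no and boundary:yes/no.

cycle:yes boundary:yes

n_0=8 n_1=19 n_2=9  [Q]
∂1: piv[ae,ax,de,dl,ds,dz,et] rk=7  ker:dx,el,ex,ez,ls,lt,lx,lz,sx,sz,tz,xz
∂2: piv[del,dlz,dsx,dsz,dxz,elt,elz,lsx] rk=8  ker:sxz
∂1c = 0
c vs im∂2: reduces to 0 ⇒ boundary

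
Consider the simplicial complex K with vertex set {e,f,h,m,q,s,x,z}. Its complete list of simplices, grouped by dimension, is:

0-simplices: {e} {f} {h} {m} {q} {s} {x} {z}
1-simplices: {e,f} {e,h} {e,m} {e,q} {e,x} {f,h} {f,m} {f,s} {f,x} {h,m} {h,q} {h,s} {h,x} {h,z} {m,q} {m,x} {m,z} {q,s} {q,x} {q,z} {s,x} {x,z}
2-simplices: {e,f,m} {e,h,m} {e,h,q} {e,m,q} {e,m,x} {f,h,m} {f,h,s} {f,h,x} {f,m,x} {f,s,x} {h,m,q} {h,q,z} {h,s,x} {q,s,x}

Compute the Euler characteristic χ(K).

χ(K)=0

n_0=8 n_1=22 n_2=14
χ=+8−22+14=0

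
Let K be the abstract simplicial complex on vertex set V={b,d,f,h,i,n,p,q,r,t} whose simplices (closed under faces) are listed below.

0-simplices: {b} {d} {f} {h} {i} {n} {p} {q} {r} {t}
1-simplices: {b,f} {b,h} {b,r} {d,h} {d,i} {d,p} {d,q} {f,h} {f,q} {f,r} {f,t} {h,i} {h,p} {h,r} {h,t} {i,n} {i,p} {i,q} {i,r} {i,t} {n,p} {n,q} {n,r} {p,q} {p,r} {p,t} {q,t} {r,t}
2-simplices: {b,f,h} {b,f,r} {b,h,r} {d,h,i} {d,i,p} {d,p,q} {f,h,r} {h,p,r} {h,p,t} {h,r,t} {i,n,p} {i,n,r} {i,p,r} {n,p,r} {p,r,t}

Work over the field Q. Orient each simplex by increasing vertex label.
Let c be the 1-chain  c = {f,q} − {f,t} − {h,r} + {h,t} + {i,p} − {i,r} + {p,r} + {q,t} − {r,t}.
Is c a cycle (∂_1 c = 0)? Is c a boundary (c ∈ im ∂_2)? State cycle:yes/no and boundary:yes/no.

n_0=10 n_1=28 n_2=15  [Q]
∂1: piv[bf,bh,br,dh,di,dp,dq,ft,in] rk=9  ker:fh,fq,fr,hi,hp,hr,ht,ip,iq,ir,it,np,nq,nr,pq,pr,pt,qt,rt
∂2: piv[bfh,bfr,bhr,dhi,dip,dpq,hpr,hpt,hrt,inp,inr,ipr] rk=12  ker:fhr,npr,prt
∂1c = 0
c vs im∂2: residual ≠ 0 ⇒ not boundary

cycle:yes boundary:no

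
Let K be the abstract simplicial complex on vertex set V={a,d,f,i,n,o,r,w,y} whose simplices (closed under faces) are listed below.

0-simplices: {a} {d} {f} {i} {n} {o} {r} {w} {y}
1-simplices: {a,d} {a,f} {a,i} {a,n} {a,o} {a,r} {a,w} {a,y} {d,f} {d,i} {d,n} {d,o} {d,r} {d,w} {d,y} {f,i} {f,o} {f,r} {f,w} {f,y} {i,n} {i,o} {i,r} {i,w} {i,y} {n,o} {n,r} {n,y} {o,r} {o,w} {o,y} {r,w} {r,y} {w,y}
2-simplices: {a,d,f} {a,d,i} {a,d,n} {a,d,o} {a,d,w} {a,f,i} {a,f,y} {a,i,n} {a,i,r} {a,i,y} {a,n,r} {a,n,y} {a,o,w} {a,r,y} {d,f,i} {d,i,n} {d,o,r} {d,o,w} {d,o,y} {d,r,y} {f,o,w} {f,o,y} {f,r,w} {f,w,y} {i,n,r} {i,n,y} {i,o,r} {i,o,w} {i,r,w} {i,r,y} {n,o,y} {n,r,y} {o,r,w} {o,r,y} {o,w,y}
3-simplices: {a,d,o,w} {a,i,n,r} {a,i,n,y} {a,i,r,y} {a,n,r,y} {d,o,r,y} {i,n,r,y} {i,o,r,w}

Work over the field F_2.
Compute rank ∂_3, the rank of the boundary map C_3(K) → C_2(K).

rank∂_3=7

n_0=9 n_1=34 n_2=35 n_3=8  [Z2]
∂1: piv[ad,af,ai,an,ao,ar,aw,ay] rk=8  ker:df,di,dn,do,dr,dw,dy,fi,fo,fr,fw,fy,in,io,ir,iw,iy,no,nr,ny,or,ow,oy,rw,ry,wy
∂2: piv[adf,adi,adn,ado,adw,afi,afy,ain,air,aiy,anr,any,aow,ary,dor,doy,dry,fow,foy,frw,fwy,ior,iow,irw,noy] rk=25  ker:dfi,din,dow,inr,iny,iry,nry,orw,ory,owy
∂3: piv[adow,ainr,ainy,airy,anry,dory,iorw] rk=7  ker:inry
rk∂_3=7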